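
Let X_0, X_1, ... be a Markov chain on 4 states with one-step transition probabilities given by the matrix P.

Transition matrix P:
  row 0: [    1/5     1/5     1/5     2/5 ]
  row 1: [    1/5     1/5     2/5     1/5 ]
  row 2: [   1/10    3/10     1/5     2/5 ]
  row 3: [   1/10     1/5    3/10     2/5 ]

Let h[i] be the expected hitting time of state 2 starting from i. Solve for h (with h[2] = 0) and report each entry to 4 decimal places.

h = [3.6232, 2.9710, 0.0000, 3.2609]

First-step conditioning: h[2] = 0; for i ≠ 2, h[i] = 1 + Σ_k P[i][k]·h[k].
  h[0] = 1 + 1/5·h[0] + 1/5·h[1] + 2/5·h[3]
  h[1] = 1 + 1/5·h[0] + 1/5·h[1] + 1/5·h[3]
  h[3] = 1 + 1/10·h[0] + 1/5·h[1] + 2/5·h[3]
Solving the 3×3 linear system over states ≠ 2 gives exactly h = [250/69, 205/69, 0, 75/23] (h[2] = 0 is the target).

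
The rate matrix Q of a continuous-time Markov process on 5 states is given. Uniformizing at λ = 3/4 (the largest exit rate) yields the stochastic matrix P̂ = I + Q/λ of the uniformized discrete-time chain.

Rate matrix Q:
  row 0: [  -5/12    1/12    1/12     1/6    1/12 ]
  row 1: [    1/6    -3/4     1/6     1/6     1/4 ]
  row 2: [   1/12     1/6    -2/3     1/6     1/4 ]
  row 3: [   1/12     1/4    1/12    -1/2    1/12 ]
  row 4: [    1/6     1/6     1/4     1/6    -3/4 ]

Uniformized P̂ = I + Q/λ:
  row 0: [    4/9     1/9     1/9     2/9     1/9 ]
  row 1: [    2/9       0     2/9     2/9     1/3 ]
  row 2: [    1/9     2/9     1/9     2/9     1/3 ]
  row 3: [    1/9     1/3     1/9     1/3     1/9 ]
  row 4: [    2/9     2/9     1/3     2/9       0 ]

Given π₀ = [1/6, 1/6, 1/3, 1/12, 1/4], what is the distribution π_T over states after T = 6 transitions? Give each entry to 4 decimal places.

t=0: π = [0.1667, 0.1667, 0.3333, 0.0833, 0.2500]
t=1: π = [0.2130, 0.1759, 0.1852, 0.2315, 0.1944]
t=2: π = [0.2233, 0.1852, 0.1739, 0.2479, 0.1698]
t=3: π = [0.2250, 0.1838, 0.1694, 0.2498, 0.1720]
t=4: π = [0.2256, 0.1841, 0.1698, 0.2500, 0.1705]
t=5: π = [0.2257, 0.1840, 0.1695, 0.2500, 0.1708]
t=6: π = [0.2258, 0.1840, 0.1695, 0.2500, 0.1707]

π = [0.2258, 0.1840, 0.1695, 0.2500, 0.1707]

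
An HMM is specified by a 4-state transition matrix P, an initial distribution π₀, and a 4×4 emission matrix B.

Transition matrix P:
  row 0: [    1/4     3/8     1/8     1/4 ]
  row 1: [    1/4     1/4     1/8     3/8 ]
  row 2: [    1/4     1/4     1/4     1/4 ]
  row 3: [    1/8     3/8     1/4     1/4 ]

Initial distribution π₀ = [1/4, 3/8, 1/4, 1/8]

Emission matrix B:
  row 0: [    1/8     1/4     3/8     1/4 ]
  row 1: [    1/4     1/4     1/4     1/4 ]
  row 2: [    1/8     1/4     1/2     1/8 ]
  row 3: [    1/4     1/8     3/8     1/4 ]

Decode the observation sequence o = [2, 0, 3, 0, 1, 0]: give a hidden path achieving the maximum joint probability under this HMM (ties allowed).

path = [1, 3, 1, 3, 1, 3]

t=0: δ = [9.375e-02, 9.375e-02, 1.250e-01, 4.688e-02]  (obs o_0=2)
t=1: δ = [3.906e-03, 8.789e-03, 3.906e-03, 8.789e-03]  ψ = [2, 0, 2, 1]  (obs o_1=0)
t=2: δ = [5.493e-04, 8.240e-04, 2.747e-04, 8.240e-04]  ψ = [1, 3, 3, 1]  (obs o_2=3)
t=3: δ = [2.575e-05, 7.725e-05, 2.575e-05, 7.725e-05]  ψ = [1, 3, 3, 1]  (obs o_3=0)
t=4: δ = [4.828e-06, 7.242e-06, 4.828e-06, 3.621e-06]  ψ = [1, 3, 3, 1]  (obs o_4=1)
t=5: δ = [2.263e-07, 4.526e-07, 1.509e-07, 6.789e-07]  ψ = [1, 0, 2, 1]  (obs o_5=0)
backtrack: best end state = 3; path = [1, 3, 1, 3, 1, 3]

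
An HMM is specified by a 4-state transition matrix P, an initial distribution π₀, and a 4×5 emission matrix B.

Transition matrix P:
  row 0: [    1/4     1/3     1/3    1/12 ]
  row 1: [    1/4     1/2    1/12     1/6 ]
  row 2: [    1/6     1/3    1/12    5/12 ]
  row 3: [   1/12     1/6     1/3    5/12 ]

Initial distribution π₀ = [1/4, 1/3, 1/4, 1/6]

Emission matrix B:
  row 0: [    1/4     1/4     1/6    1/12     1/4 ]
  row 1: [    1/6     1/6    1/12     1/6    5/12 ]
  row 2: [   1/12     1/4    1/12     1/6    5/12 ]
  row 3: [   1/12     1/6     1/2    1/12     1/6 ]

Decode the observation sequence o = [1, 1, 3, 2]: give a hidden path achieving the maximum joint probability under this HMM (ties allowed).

path = [2, 3, 2, 3]

t=0: δ = [6.250e-02, 5.556e-02, 6.250e-02, 2.778e-02]  (obs o_0=1)
t=1: δ = [3.906e-03, 4.630e-03, 5.208e-03, 4.340e-03]  ψ = [0, 1, 0, 2]  (obs o_1=1)
t=2: δ = [9.645e-05, 3.858e-04, 2.411e-04, 1.808e-04]  ψ = [1, 1, 3, 2]  (obs o_2=3)
t=3: δ = [1.608e-05, 1.608e-05, 5.023e-06, 5.023e-05]  ψ = [1, 1, 3, 2]  (obs o_3=2)
backtrack: best end state = 3; path = [2, 3, 2, 3]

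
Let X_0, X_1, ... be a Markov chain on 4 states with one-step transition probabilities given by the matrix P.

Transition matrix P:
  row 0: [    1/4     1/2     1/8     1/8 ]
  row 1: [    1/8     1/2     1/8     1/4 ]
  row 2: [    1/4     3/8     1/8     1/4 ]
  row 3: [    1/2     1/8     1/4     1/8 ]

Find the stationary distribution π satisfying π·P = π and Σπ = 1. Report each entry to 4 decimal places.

π = [0.2476, 0.4083, 0.1493, 0.1947]

Balance equations π_j = Σ_i π_i·P[i][j]:
  π_0 = 1/4·π_0 + 1/8·π_1 + 1/4·π_2 + 1/2·π_3
  π_1 = 1/2·π_0 + 1/2·π_1 + 3/8·π_2 + 1/8·π_3
  π_2 = 1/8·π_0 + 1/8·π_1 + 1/8·π_2 + 1/4·π_3
  normalize: π_0 + π_1 + π_2 + π_3 = 1
Solving the linear system gives exactly π = [131/529, 216/529, 79/529, 103/529].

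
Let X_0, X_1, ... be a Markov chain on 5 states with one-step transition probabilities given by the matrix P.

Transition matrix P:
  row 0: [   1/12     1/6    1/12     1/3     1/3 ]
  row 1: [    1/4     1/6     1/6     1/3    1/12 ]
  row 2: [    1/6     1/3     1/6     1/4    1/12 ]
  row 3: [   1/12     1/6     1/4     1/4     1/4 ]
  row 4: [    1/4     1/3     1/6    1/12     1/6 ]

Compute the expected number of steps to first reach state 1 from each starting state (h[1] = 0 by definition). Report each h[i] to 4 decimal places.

h = [4.3129, 0.0000, 3.7099, 4.2701, 3.6629]

First-step conditioning: h[1] = 0; for i ≠ 1, h[i] = 1 + Σ_k P[i][k]·h[k].
  h[0] = 1 + 1/12·h[0] + 1/12·h[2] + 1/3·h[3] + 1/3·h[4]
  h[2] = 1 + 1/6·h[0] + 1/6·h[2] + 1/4·h[3] + 1/12·h[4]
  h[3] = 1 + 1/12·h[0] + 1/4·h[2] + 1/4·h[3] + 1/4·h[4]
  h[4] = 1 + 1/4·h[0] + 1/6·h[2] + 1/12·h[3] + 1/6·h[4]
Solving the 4×4 linear system over states ≠ 1 gives exactly h = [6051/1403, 0, 5205/1403, 5991/1403, 5139/1403] (h[1] = 0 is the target).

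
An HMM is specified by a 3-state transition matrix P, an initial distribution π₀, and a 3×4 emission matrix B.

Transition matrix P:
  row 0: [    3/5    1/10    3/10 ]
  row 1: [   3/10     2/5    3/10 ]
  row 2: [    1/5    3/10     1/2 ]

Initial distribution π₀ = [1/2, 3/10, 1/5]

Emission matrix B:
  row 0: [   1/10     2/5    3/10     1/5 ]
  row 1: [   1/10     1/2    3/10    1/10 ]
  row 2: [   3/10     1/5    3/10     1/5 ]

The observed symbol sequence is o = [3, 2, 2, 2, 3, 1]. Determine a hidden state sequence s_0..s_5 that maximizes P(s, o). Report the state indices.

path = [0, 0, 0, 0, 0, 0]

t=0: δ = [1.000e-01, 3.000e-02, 4.000e-02]  (obs o_0=3)
t=1: δ = [1.800e-02, 3.600e-03, 9.000e-03]  ψ = [0, 1, 0]  (obs o_1=2)
t=2: δ = [3.240e-03, 8.100e-04, 1.620e-03]  ψ = [0, 2, 0]  (obs o_2=2)
t=3: δ = [5.832e-04, 1.458e-04, 2.916e-04]  ψ = [0, 2, 0]  (obs o_3=2)
t=4: δ = [6.998e-05, 8.748e-06, 3.499e-05]  ψ = [0, 2, 0]  (obs o_4=3)
t=5: δ = [1.680e-05, 5.249e-06, 4.199e-06]  ψ = [0, 2, 0]  (obs o_5=1)
backtrack: best end state = 0; path = [0, 0, 0, 0, 0, 0]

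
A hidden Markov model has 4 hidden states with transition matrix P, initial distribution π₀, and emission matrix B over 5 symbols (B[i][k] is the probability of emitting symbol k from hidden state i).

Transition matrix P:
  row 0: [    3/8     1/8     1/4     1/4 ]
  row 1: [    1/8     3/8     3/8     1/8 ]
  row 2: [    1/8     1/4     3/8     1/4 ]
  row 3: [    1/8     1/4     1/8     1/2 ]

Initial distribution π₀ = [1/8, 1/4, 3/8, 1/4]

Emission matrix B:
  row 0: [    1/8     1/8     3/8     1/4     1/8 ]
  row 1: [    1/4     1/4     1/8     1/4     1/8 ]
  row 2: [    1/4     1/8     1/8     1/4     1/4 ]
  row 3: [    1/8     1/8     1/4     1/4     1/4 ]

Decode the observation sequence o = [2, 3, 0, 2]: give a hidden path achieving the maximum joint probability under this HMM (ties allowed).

path = [3, 3, 3, 3]

t=0: δ = [4.688e-02, 3.125e-02, 4.688e-02, 6.250e-02]  (obs o_0=2)
t=1: δ = [4.395e-03, 3.906e-03, 4.395e-03, 7.812e-03]  ψ = [0, 3, 2, 3]  (obs o_1=3)
t=2: δ = [2.060e-04, 4.883e-04, 4.120e-04, 4.883e-04]  ψ = [0, 3, 2, 3]  (obs o_2=0)
t=3: δ = [2.897e-05, 2.289e-05, 2.289e-05, 6.104e-05]  ψ = [0, 1, 1, 3]  (obs o_3=2)
backtrack: best end state = 3; path = [3, 3, 3, 3]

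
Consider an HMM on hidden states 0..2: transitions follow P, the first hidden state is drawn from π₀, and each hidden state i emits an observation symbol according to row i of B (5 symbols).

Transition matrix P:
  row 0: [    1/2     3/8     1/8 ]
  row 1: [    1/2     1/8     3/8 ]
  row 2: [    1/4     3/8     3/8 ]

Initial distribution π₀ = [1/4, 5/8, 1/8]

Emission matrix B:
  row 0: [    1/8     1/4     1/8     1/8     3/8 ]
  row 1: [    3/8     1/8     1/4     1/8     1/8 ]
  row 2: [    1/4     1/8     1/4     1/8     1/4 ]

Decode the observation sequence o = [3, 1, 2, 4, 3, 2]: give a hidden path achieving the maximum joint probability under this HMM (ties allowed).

t=0: δ = [3.125e-02, 7.812e-02, 1.562e-02]  (obs o_0=3)
t=1: δ = [9.766e-03, 1.465e-03, 3.662e-03]  ψ = [1, 0, 1]  (obs o_1=1)
t=2: δ = [6.104e-04, 9.155e-04, 3.433e-04]  ψ = [0, 0, 2]  (obs o_2=2)
t=3: δ = [1.717e-04, 2.861e-05, 8.583e-05]  ψ = [1, 0, 1]  (obs o_3=4)
t=4: δ = [1.073e-05, 8.047e-06, 4.023e-06]  ψ = [0, 0, 2]  (obs o_4=3)
t=5: δ = [6.706e-07, 1.006e-06, 7.544e-07]  ψ = [0, 0, 1]  (obs o_5=2)
backtrack: best end state = 1; path = [1, 0, 1, 0, 0, 1]

path = [1, 0, 1, 0, 0, 1]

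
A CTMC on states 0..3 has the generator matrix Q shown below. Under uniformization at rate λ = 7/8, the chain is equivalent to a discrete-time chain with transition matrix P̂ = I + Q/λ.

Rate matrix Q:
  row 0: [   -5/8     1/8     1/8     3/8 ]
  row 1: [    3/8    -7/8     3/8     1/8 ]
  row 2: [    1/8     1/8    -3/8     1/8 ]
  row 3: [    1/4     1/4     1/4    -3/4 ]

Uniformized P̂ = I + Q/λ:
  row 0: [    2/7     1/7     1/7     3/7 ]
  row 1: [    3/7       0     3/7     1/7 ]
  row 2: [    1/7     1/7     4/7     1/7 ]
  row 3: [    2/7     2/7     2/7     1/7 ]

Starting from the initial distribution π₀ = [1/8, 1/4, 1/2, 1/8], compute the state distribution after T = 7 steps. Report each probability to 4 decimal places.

π = [0.2531, 0.1519, 0.3798, 0.2152]

t=0: π = [0.1250, 0.2500, 0.5000, 0.1250]
t=1: π = [0.2500, 0.1250, 0.4464, 0.1786]
t=2: π = [0.2398, 0.1505, 0.3954, 0.2143]
t=3: π = [0.2507, 0.1520, 0.3859, 0.2114]
t=4: π = [0.2523, 0.1513, 0.3819, 0.2145]
t=5: π = [0.2528, 0.1519, 0.3804, 0.2149]
t=6: π = [0.2531, 0.1519, 0.3800, 0.2151]
t=7: π = [0.2531, 0.1519, 0.3798, 0.2152]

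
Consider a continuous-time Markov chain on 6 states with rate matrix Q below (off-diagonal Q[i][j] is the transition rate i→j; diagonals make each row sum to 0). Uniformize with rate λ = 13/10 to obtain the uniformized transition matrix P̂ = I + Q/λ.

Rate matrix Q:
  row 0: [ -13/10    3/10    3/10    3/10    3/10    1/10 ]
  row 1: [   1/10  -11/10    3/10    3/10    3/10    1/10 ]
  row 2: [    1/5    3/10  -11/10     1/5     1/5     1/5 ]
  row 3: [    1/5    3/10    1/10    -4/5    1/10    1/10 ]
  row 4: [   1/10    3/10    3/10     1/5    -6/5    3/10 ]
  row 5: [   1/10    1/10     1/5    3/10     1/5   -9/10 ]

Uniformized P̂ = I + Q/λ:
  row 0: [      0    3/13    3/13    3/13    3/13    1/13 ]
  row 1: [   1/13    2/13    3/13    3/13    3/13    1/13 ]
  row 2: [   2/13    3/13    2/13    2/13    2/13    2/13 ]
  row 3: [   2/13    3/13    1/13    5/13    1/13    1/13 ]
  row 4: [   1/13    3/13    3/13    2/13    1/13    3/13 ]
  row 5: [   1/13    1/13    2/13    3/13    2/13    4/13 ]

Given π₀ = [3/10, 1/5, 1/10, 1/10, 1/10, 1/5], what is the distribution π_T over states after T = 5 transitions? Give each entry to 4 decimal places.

t=0: π = [0.3000, 0.2000, 0.1000, 0.1000, 0.1000, 0.2000]
t=1: π = [0.0692, 0.1846, 0.1923, 0.2308, 0.1769, 0.1462]
t=2: π = [0.1041, 0.1941, 0.1692, 0.2379, 0.1420, 0.1527]
t=3: π = [0.1002, 0.1924, 0.1694, 0.2434, 0.1476, 0.1470]
t=4: π = [0.1010, 0.1934, 0.1690, 0.2438, 0.1463, 0.1466]
t=5: π = [0.1009, 0.1933, 0.1690, 0.2440, 0.1465, 0.1463]

π = [0.1009, 0.1933, 0.1690, 0.2440, 0.1465, 0.1463]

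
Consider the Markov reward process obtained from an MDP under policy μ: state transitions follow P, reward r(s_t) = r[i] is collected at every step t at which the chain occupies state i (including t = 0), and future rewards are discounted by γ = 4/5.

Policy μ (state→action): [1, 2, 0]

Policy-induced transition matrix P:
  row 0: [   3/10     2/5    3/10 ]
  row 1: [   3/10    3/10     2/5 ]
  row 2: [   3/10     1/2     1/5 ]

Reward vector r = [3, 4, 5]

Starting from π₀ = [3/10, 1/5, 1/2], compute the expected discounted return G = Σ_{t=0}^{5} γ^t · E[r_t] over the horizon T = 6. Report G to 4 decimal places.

t=0: π = [0.3000, 0.2000, 0.5000], E[r] = 4.2000, γ^t·E[r] = 4.200000, running G = 4.200000
t=1: π = [0.3000, 0.4300, 0.2700], E[r] = 3.9700, γ^t·E[r] = 3.176000, running G = 7.376000
t=2: π = [0.3000, 0.3840, 0.3160], E[r] = 4.0160, γ^t·E[r] = 2.570240, running G = 9.946240
t=3: π = [0.3000, 0.3932, 0.3068], E[r] = 4.0068, γ^t·E[r] = 2.051482, running G = 11.997722
t=4: π = [0.3000, 0.3914, 0.3086], E[r] = 4.0086, γ^t·E[r] = 1.641939, running G = 13.639661
t=5: π = [0.3000, 0.3917, 0.3083], E[r] = 4.0083, γ^t·E[r] = 1.313431, running G = 14.953091

G = 14.9531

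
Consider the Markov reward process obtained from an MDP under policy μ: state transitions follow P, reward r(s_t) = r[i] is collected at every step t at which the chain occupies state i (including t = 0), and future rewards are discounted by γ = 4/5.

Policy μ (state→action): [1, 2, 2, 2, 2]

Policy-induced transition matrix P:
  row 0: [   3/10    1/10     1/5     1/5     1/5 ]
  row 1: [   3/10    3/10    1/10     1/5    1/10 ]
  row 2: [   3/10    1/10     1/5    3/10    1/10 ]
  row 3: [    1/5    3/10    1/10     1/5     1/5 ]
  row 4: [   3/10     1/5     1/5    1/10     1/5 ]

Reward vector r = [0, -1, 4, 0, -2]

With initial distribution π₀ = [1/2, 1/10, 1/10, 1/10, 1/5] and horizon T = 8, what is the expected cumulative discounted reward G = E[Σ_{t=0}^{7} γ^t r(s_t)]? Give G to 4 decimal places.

G = 0.3542

t=0: π = [0.5000, 0.1000, 0.1000, 0.1000, 0.2000], E[r] = -0.1000, γ^t·E[r] = -0.100000, running G = -0.100000
t=1: π = [0.2900, 0.1600, 0.1800, 0.1900, 0.1800], E[r] = 0.2000, γ^t·E[r] = 0.160000, running G = 0.060000
t=2: π = [0.2810, 0.1880, 0.1650, 0.2000, 0.1660], E[r] = 0.1400, γ^t·E[r] = 0.089600, running G = 0.149600
t=3: π = [0.2800, 0.1942, 0.1612, 0.1999, 0.1647], E[r] = 0.1212, γ^t·E[r] = 0.062054, running G = 0.211654
t=4: π = [0.2800, 0.1953, 0.1606, 0.1997, 0.1645], E[r] = 0.1182, γ^t·E[r] = 0.048394, running G = 0.260049
t=5: π = [0.2800, 0.1954, 0.1605, 0.1996, 0.1644], E[r] = 0.1178, γ^t·E[r] = 0.038590, running G = 0.298638
t=6: π = [0.2800, 0.1955, 0.1605, 0.1996, 0.1644], E[r] = 0.1177, γ^t·E[r] = 0.030859, running G = 0.329497
t=7: π = [0.2800, 0.1955, 0.1605, 0.1996, 0.1644], E[r] = 0.1177, γ^t·E[r] = 0.024686, running G = 0.354184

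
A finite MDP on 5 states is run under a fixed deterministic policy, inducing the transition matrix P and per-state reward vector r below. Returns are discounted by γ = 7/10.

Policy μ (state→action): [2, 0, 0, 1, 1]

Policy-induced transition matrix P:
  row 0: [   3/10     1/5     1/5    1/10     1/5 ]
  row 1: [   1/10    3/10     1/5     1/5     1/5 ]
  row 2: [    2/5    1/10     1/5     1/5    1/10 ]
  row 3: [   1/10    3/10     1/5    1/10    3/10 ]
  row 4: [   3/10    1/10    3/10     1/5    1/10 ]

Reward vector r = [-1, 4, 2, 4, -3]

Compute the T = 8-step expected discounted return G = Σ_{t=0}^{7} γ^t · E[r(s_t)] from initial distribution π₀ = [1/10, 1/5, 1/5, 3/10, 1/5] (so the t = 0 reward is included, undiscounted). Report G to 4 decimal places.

G = 4.0518

t=0: π = [0.1000, 0.2000, 0.2000, 0.3000, 0.2000], E[r] = 1.7000, γ^t·E[r] = 1.700000, running G = 1.700000
t=1: π = [0.2200, 0.2100, 0.2200, 0.1600, 0.1900], E[r] = 1.1300, γ^t·E[r] = 0.791000, running G = 2.491000
t=2: π = [0.2480, 0.1960, 0.2190, 0.1620, 0.1750], E[r] = 1.0970, γ^t·E[r] = 0.537530, running G = 3.028530
t=3: π = [0.2503, 0.1964, 0.2175, 0.1590, 0.1768], E[r] = 1.0759, γ^t·E[r] = 0.369034, running G = 3.397564
t=4: π = [0.2507, 0.1961, 0.2177, 0.1591, 0.1765], E[r] = 1.0760, γ^t·E[r] = 0.258348, running G = 3.655911
t=5: π = [0.2507, 0.1961, 0.2176, 0.1590, 0.1765], E[r] = 1.0756, γ^t·E[r] = 0.180776, running G = 3.836688
t=6: π = [0.2507, 0.1961, 0.2176, 0.1590, 0.1765], E[r] = 1.0756, γ^t·E[r] = 0.126542, running G = 3.963229
t=7: π = [0.2507, 0.1961, 0.2176, 0.1590, 0.1765], E[r] = 1.0756, γ^t·E[r] = 0.088579, running G = 4.051808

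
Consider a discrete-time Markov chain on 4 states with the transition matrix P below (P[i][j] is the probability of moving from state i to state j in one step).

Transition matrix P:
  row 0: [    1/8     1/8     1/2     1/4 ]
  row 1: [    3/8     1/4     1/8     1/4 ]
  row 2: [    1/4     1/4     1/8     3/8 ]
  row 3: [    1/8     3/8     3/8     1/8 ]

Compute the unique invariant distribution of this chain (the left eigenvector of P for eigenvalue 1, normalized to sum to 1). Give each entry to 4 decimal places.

π = [0.2224, 0.2538, 0.2715, 0.2524]

Balance equations π_j = Σ_i π_i·P[i][j]:
  π_0 = 1/8·π_0 + 3/8·π_1 + 1/4·π_2 + 1/8·π_3
  π_1 = 1/8·π_0 + 1/4·π_1 + 1/4·π_2 + 3/8·π_3
  π_2 = 1/2·π_0 + 1/8·π_1 + 1/8·π_2 + 3/8·π_3
  normalize: π_0 + π_1 + π_2 + π_3 = 1
Solving the linear system gives exactly π = [163/733, 186/733, 199/733, 185/733].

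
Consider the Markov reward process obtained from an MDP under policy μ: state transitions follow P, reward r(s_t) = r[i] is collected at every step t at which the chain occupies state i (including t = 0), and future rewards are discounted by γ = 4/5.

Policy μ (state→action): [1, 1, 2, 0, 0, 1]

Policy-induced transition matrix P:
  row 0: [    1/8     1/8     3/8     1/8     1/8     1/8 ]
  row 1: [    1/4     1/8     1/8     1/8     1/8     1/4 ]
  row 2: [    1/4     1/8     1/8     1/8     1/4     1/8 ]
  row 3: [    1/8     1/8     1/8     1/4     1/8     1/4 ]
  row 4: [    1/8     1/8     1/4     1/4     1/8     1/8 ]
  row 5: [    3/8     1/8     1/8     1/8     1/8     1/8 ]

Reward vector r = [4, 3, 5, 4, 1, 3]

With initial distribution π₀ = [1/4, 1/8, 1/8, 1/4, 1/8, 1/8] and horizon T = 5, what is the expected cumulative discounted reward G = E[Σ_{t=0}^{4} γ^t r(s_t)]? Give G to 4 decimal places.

G = 11.6870

t=0: π = [0.2500, 0.1250, 0.1250, 0.2500, 0.1250, 0.1250], E[r] = 3.5000, γ^t·E[r] = 3.500000, running G = 3.500000
t=1: π = [0.1875, 0.1250, 0.2031, 0.1719, 0.1406, 0.1719], E[r] = 3.4844, γ^t·E[r] = 2.787500, running G = 6.287500
t=2: π = [0.2090, 0.1250, 0.1895, 0.1641, 0.1504, 0.1621], E[r] = 3.4512, γ^t·E[r] = 2.208750, running G = 8.496250
t=3: π = [0.2048, 0.1250, 0.1960, 0.1643, 0.1487, 0.1611], E[r] = 3.4639, γ^t·E[r] = 1.773500, running G = 10.269750
t=4: π = [0.2054, 0.1250, 0.1948, 0.1641, 0.1495, 0.1612], E[r] = 3.4601, γ^t·E[r] = 1.417263, running G = 11.687013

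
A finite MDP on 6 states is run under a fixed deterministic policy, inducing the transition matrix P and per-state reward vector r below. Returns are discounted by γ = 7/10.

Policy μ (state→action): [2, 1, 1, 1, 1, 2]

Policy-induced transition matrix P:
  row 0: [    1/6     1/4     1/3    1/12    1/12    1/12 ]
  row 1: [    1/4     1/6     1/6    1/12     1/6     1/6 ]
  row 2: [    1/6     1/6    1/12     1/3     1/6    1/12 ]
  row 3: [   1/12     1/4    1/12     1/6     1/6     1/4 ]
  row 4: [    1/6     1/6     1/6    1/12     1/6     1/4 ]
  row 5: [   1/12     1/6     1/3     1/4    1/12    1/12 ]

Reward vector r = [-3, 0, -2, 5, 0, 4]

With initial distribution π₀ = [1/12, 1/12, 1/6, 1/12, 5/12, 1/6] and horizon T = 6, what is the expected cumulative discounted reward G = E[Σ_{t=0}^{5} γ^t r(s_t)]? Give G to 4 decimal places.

t=0: π = [0.0833, 0.0833, 0.1667, 0.0833, 0.4167, 0.1667], E[r] = 0.5000, γ^t·E[r] = 0.500000, running G = 0.500000
t=1: π = [0.1528, 0.1806, 0.1875, 0.1597, 0.1458, 0.1736], E[r] = 0.6597, γ^t·E[r] = 0.461806, running G = 0.961806
t=2: π = [0.1539, 0.1927, 0.1921, 0.1725, 0.1395, 0.1493], E[r] = 0.6134, γ^t·E[r] = 0.300579, running G = 1.262384
t=3: π = [0.1559, 0.1939, 0.1868, 0.1706, 0.1414, 0.1514], E[r] = 0.6172, γ^t·E[r] = 0.211712, running G = 1.474096
t=4: π = [0.1560, 0.1939, 0.1881, 0.1695, 0.1411, 0.1515], E[r] = 0.6093, γ^t·E[r] = 0.146281, running G = 1.620377
t=5: π = [0.1561, 0.1938, 0.1881, 0.1697, 0.1410, 0.1512], E[r] = 0.6092, γ^t·E[r] = 0.102386, running G = 1.722763

G = 1.7228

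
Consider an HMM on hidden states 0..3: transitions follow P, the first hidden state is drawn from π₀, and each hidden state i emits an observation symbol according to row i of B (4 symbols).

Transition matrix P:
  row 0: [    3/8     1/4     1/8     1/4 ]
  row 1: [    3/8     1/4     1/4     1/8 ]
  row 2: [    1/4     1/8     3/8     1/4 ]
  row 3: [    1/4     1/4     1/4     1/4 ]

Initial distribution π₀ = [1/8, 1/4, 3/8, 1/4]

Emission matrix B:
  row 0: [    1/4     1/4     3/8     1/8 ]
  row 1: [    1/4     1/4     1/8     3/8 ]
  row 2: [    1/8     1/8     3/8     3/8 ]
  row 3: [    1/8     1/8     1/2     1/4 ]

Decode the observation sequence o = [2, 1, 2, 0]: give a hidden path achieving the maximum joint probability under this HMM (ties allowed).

path = [2, 0, 0, 0]

t=0: δ = [4.688e-02, 3.125e-02, 1.406e-01, 1.250e-01]  (obs o_0=2)
t=1: δ = [8.789e-03, 7.812e-03, 6.592e-03, 4.395e-03]  ψ = [2, 3, 2, 2]  (obs o_1=1)
t=2: δ = [1.236e-03, 2.747e-04, 9.270e-04, 1.099e-03]  ψ = [0, 0, 2, 0]  (obs o_2=2)
t=3: δ = [1.159e-04, 7.725e-05, 4.345e-05, 3.862e-05]  ψ = [0, 0, 2, 0]  (obs o_3=0)
backtrack: best end state = 0; path = [2, 0, 0, 0]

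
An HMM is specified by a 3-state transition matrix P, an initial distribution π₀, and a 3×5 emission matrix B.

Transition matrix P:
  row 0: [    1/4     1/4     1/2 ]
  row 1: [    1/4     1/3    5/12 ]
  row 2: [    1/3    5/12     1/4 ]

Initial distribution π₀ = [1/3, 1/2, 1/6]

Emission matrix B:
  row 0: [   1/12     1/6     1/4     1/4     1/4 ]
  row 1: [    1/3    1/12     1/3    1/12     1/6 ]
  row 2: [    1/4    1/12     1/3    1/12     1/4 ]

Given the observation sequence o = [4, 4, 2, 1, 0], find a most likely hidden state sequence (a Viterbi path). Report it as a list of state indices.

t=0: δ = [8.333e-02, 8.333e-02, 4.167e-02]  (obs o_0=4)
t=1: δ = [5.208e-03, 4.630e-03, 1.042e-02]  ψ = [0, 1, 0]  (obs o_1=4)
t=2: δ = [8.681e-04, 1.447e-03, 8.681e-04]  ψ = [2, 2, 0]  (obs o_2=2)
t=3: δ = [6.028e-05, 4.019e-05, 5.023e-05]  ψ = [1, 1, 1]  (obs o_3=1)
t=4: δ = [1.395e-06, 6.977e-06, 7.535e-06]  ψ = [2, 2, 0]  (obs o_4=0)
backtrack: best end state = 2; path = [0, 2, 1, 0, 2]

path = [0, 2, 1, 0, 2]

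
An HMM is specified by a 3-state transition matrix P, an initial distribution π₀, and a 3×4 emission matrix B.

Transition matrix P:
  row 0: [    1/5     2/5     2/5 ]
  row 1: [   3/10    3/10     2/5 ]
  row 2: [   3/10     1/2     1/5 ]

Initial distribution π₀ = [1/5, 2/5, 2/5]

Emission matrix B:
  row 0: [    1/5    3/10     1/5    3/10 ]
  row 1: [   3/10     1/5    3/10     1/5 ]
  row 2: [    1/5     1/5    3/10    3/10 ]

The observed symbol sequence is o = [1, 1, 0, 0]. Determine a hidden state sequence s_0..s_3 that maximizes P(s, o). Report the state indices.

t=0: δ = [6.000e-02, 8.000e-02, 8.000e-02]  (obs o_0=1)
t=1: δ = [7.200e-03, 8.000e-03, 6.400e-03]  ψ = [1, 2, 1]  (obs o_1=1)
t=2: δ = [4.800e-04, 9.600e-04, 6.400e-04]  ψ = [1, 2, 1]  (obs o_2=0)
t=3: δ = [5.760e-05, 9.600e-05, 7.680e-05]  ψ = [1, 2, 1]  (obs o_3=0)
backtrack: best end state = 1; path = [2, 1, 2, 1]

path = [2, 1, 2, 1]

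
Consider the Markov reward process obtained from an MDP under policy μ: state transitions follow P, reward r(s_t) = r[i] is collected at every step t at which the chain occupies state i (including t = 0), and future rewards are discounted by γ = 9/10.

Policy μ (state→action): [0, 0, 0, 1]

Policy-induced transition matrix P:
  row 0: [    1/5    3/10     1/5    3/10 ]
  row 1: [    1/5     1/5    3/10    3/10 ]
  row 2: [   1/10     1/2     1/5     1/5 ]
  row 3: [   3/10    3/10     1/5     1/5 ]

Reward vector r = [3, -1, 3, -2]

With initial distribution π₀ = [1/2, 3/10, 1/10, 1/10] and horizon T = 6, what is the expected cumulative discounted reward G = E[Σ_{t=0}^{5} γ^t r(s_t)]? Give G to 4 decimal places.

G = 3.0435

t=0: π = [0.5000, 0.3000, 0.1000, 0.1000], E[r] = 1.3000, γ^t·E[r] = 1.300000, running G = 1.300000
t=1: π = [0.2000, 0.2900, 0.2300, 0.2800], E[r] = 0.4400, γ^t·E[r] = 0.396000, running G = 1.696000
t=2: π = [0.2050, 0.3170, 0.2290, 0.2490], E[r] = 0.4870, γ^t·E[r] = 0.394470, running G = 2.090470
t=3: π = [0.2020, 0.3141, 0.2317, 0.2522], E[r] = 0.4826, γ^t·E[r] = 0.351815, running G = 2.442285
t=4: π = [0.2021, 0.3149, 0.2314, 0.2516], E[r] = 0.4822, γ^t·E[r] = 0.316391, running G = 2.758677
t=5: π = [0.2020, 0.3148, 0.2315, 0.2517], E[r] = 0.4824, γ^t·E[r] = 0.284825, running G = 3.043502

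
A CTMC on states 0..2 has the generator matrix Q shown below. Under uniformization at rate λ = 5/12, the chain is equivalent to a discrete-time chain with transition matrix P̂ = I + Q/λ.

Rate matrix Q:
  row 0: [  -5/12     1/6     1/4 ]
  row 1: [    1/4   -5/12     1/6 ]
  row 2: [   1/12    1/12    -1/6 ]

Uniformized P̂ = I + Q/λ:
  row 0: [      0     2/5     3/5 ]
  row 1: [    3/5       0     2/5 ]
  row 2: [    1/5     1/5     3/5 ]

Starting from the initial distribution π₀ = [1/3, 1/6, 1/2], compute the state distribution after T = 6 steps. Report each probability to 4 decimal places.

t=0: π = [0.3333, 0.1667, 0.5000]
t=1: π = [0.2000, 0.2333, 0.5667]
t=2: π = [0.2533, 0.1933, 0.5533]
t=3: π = [0.2267, 0.2120, 0.5613]
t=4: π = [0.2395, 0.2029, 0.5576]
t=5: π = [0.2333, 0.2073, 0.5594]
t=6: π = [0.2363, 0.2052, 0.5585]

π = [0.2363, 0.2052, 0.5585]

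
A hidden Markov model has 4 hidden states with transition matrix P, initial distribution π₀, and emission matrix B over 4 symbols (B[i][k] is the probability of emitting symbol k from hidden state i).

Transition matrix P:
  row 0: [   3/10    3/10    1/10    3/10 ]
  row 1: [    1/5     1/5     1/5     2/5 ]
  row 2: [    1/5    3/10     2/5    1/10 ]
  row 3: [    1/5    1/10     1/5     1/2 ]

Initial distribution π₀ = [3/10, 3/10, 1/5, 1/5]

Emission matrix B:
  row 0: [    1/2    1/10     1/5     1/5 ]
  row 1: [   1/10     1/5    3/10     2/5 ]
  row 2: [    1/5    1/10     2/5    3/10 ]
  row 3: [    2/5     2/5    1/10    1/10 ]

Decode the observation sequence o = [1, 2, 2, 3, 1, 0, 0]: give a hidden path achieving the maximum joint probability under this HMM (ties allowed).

t=0: δ = [3.000e-02, 6.000e-02, 2.000e-02, 8.000e-02]  (obs o_0=1)
t=1: δ = [3.200e-03, 3.600e-03, 6.400e-03, 4.000e-03]  ψ = [3, 1, 3, 3]  (obs o_1=2)
t=2: δ = [2.560e-04, 5.760e-04, 1.024e-03, 2.000e-04]  ψ = [2, 2, 2, 3]  (obs o_2=2)
t=3: δ = [4.096e-05, 1.229e-04, 1.229e-04, 2.304e-05]  ψ = [2, 2, 2, 1]  (obs o_3=3)
t=4: δ = [2.458e-06, 7.373e-06, 4.915e-06, 1.966e-05]  ψ = [1, 2, 2, 1]  (obs o_4=1)
t=5: δ = [1.966e-06, 1.966e-07, 7.864e-07, 3.932e-06]  ψ = [3, 3, 3, 3]  (obs o_5=0)
t=6: δ = [3.932e-07, 5.898e-08, 1.573e-07, 7.864e-07]  ψ = [3, 0, 3, 3]  (obs o_6=0)
backtrack: best end state = 3; path = [3, 2, 2, 1, 3, 3, 3]

path = [3, 2, 2, 1, 3, 3, 3]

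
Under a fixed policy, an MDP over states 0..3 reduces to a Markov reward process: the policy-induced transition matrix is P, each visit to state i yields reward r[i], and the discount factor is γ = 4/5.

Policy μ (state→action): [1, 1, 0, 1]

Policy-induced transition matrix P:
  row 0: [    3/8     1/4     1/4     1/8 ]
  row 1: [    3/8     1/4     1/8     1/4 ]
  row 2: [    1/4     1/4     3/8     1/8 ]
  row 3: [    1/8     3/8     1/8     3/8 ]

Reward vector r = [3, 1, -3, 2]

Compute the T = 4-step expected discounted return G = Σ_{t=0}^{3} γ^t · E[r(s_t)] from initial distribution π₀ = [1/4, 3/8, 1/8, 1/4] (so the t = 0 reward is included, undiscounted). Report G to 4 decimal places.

G = 3.2176

t=0: π = [0.2500, 0.3750, 0.1250, 0.2500], E[r] = 1.2500, γ^t·E[r] = 1.250000, running G = 1.250000
t=1: π = [0.2969, 0.2813, 0.1875, 0.2344], E[r] = 1.0781, γ^t·E[r] = 0.862500, running G = 2.112500
t=2: π = [0.2930, 0.2793, 0.2090, 0.2188], E[r] = 0.9688, γ^t·E[r] = 0.620000, running G = 2.732500
t=3: π = [0.2942, 0.2773, 0.2139, 0.2146], E[r] = 0.9475, γ^t·E[r] = 0.485125, running G = 3.217625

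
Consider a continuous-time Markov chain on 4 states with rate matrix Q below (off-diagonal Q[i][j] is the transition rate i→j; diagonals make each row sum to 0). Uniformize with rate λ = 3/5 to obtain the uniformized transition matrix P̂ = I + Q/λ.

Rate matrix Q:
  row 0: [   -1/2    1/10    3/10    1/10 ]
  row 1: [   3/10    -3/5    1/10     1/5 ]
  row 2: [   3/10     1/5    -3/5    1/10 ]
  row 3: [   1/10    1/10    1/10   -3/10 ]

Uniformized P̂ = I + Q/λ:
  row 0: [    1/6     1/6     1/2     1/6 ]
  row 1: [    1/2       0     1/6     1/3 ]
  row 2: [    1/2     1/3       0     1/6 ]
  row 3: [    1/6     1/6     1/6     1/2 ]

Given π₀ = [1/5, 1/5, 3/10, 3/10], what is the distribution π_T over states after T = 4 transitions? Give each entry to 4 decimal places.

π = [0.3006, 0.1736, 0.2313, 0.2945]

t=0: π = [0.2000, 0.2000, 0.3000, 0.3000]
t=1: π = [0.3333, 0.1833, 0.1833, 0.3000]
t=2: π = [0.2889, 0.1667, 0.2472, 0.2972]
t=3: π = [0.3046, 0.1801, 0.2218, 0.2935]
t=4: π = [0.3006, 0.1736, 0.2313, 0.2945]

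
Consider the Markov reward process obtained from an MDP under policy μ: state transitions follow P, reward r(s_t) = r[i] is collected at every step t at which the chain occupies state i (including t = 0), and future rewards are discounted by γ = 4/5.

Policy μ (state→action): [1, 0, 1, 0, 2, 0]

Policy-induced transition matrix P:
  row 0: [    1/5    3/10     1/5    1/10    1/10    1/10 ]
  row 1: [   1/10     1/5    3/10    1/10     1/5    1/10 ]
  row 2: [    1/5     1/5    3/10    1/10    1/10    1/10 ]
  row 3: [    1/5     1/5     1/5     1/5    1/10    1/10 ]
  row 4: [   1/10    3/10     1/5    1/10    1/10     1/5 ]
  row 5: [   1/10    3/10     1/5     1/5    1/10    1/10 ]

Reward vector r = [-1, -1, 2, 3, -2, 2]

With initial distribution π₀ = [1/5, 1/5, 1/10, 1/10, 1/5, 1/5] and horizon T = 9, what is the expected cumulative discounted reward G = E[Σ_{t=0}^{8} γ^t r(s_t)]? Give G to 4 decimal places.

G = 1.6105

t=0: π = [0.2000, 0.2000, 0.1000, 0.1000, 0.2000, 0.2000], E[r] = 0.1000, γ^t·E[r] = 0.100000, running G = 0.100000
t=1: π = [0.1400, 0.2600, 0.2300, 0.1300, 0.1200, 0.1200], E[r] = 0.4500, γ^t·E[r] = 0.360000, running G = 0.460000
t=2: π = [0.1500, 0.2380, 0.2490, 0.1250, 0.1260, 0.1120], E[r] = 0.4570, γ^t·E[r] = 0.292480, running G = 0.752480
t=3: π = [0.1524, 0.2388, 0.2487, 0.1237, 0.1238, 0.1126], E[r] = 0.4549, γ^t·E[r] = 0.232909, running G = 0.985389
t=4: π = [0.1525, 0.2389, 0.2488, 0.1236, 0.1239, 0.1124], E[r] = 0.4540, γ^t·E[r] = 0.185971, running G = 1.171359
t=5: π = [0.1525, 0.2389, 0.2488, 0.1236, 0.1239, 0.1124], E[r] = 0.4540, γ^t·E[r] = 0.148757, running G = 1.320116
t=6: π = [0.1525, 0.2389, 0.2488, 0.1236, 0.1239, 0.1124], E[r] = 0.4540, γ^t·E[r] = 0.119004, running G = 1.439120
t=7: π = [0.1525, 0.2389, 0.2488, 0.1236, 0.1239, 0.1124], E[r] = 0.4540, γ^t·E[r] = 0.095203, running G = 1.534324
t=8: π = [0.1525, 0.2389, 0.2488, 0.1236, 0.1239, 0.1124], E[r] = 0.4540, γ^t·E[r] = 0.076163, running G = 1.610487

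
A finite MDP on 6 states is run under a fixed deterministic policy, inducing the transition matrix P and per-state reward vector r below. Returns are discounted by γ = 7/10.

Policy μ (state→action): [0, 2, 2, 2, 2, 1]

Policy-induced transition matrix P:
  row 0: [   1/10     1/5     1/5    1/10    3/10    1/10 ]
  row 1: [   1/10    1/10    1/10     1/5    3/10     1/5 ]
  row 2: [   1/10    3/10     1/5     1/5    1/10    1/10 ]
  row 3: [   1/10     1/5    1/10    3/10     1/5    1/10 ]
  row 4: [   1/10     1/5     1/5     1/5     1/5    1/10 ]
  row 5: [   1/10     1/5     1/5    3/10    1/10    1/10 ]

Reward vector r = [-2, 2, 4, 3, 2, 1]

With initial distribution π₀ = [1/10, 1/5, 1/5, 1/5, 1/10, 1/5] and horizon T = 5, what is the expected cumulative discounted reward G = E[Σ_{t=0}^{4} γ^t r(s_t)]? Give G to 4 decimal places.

t=0: π = [0.1000, 0.2000, 0.2000, 0.2000, 0.1000, 0.2000], E[r] = 2.0000, γ^t·E[r] = 2.000000, running G = 2.000000
t=1: π = [0.1000, 0.2000, 0.1600, 0.2300, 0.1900, 0.1200], E[r] = 2.0300, γ^t·E[r] = 1.421000, running G = 3.421000
t=2: π = [0.1000, 0.1960, 0.1570, 0.2250, 0.2020, 0.1200], E[r] = 2.0190, γ^t·E[r] = 0.989310, running G = 4.410310
t=3: π = [0.1000, 0.1961, 0.1579, 0.2245, 0.2019, 0.1196], E[r] = 2.0207, γ^t·E[r] = 0.693100, running G = 5.103410
t=4: π = [0.1000, 0.1962, 0.1579, 0.2244, 0.2019, 0.1196], E[r] = 2.0207, γ^t·E[r] = 0.485165, running G = 5.588575

G = 5.5886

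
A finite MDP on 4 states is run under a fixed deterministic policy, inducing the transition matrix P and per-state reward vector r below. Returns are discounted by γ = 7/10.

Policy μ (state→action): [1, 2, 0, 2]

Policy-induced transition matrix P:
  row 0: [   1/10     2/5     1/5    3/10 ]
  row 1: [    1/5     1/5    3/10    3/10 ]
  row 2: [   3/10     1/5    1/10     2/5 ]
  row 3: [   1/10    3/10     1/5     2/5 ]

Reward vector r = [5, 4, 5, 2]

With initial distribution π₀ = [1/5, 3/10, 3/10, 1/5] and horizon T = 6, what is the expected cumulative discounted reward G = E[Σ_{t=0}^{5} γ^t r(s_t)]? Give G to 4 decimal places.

t=0: π = [0.2000, 0.3000, 0.3000, 0.2000], E[r] = 4.1000, γ^t·E[r] = 4.100000, running G = 4.100000
t=1: π = [0.1900, 0.2600, 0.2000, 0.3500], E[r] = 3.6900, γ^t·E[r] = 2.583000, running G = 6.683000
t=2: π = [0.1660, 0.2730, 0.2060, 0.3550], E[r] = 3.6620, γ^t·E[r] = 1.794380, running G = 8.477380
t=3: π = [0.1685, 0.2687, 0.2067, 0.3561], E[r] = 3.6630, γ^t·E[r] = 1.256409, running G = 9.733789
t=4: π = [0.1682, 0.2693, 0.2062, 0.3563], E[r] = 3.6619, γ^t·E[r] = 0.879210, running G = 10.612999
t=5: π = [0.1682, 0.2693, 0.2063, 0.3562], E[r] = 3.6620, γ^t·E[r] = 0.615470, running G = 11.228469

G = 11.2285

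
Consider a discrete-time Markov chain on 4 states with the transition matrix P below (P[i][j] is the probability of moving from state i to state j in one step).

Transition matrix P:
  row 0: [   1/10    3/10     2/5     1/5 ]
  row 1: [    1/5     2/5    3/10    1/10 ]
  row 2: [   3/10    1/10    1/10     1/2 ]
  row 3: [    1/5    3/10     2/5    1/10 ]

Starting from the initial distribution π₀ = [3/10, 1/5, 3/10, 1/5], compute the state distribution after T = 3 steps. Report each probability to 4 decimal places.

t=0: π = [0.3000, 0.2000, 0.3000, 0.2000]
t=1: π = [0.2000, 0.2600, 0.2900, 0.2500]
t=2: π = [0.2090, 0.2680, 0.2870, 0.2360]
t=3: π = [0.2078, 0.2694, 0.2871, 0.2357]

π = [0.2078, 0.2694, 0.2871, 0.2357]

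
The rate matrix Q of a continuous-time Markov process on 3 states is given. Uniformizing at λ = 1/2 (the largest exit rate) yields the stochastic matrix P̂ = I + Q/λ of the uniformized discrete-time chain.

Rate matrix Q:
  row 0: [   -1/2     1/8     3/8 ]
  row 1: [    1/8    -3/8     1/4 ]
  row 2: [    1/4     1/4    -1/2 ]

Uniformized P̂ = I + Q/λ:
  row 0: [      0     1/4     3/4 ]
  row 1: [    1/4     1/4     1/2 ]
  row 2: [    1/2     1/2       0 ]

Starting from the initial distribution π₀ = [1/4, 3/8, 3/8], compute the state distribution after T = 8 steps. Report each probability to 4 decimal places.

π = [0.2757, 0.3447, 0.3796]

t=0: π = [0.2500, 0.3750, 0.3750]
t=1: π = [0.2813, 0.3438, 0.3750]
t=2: π = [0.2734, 0.3438, 0.3828]
t=3: π = [0.2773, 0.3457, 0.3770]
t=4: π = [0.2749, 0.3442, 0.3809]
t=5: π = [0.2765, 0.3452, 0.3783]
t=6: π = [0.2755, 0.3446, 0.3800]
t=7: π = [0.2761, 0.3450, 0.3789]
t=8: π = [0.2757, 0.3447, 0.3796]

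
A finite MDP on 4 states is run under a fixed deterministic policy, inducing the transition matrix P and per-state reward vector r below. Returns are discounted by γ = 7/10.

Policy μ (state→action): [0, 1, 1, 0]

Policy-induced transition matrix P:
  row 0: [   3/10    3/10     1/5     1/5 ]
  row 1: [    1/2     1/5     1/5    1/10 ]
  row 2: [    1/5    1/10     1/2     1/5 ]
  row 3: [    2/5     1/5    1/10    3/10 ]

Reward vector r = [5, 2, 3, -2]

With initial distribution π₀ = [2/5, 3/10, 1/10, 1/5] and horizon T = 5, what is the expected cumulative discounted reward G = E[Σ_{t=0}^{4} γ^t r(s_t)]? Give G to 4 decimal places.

G = 6.9558

t=0: π = [0.4000, 0.3000, 0.1000, 0.2000], E[r] = 2.5000, γ^t·E[r] = 2.500000, running G = 2.500000
t=1: π = [0.3700, 0.2300, 0.2100, 0.1900], E[r] = 2.5600, γ^t·E[r] = 1.792000, running G = 4.292000
t=2: π = [0.3440, 0.2160, 0.2440, 0.1960], E[r] = 2.4920, γ^t·E[r] = 1.221080, running G = 5.513080
t=3: π = [0.3384, 0.2100, 0.2536, 0.1980], E[r] = 2.4768, γ^t·E[r] = 0.849542, running G = 6.362622
t=4: π = [0.3364, 0.2085, 0.2563, 0.1988], E[r] = 2.4704, γ^t·E[r] = 0.593143, running G = 6.955765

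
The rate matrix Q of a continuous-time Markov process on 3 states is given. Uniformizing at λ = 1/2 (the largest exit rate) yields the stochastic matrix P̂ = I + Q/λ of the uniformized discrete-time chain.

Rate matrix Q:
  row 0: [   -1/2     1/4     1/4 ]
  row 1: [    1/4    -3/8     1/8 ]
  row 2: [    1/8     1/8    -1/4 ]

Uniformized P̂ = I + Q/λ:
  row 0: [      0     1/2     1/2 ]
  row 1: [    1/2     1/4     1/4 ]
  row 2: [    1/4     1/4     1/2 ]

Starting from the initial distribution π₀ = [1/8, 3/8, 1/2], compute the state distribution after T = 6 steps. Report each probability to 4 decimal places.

π = [0.2626, 0.3161, 0.4213]

t=0: π = [0.1250, 0.3750, 0.5000]
t=1: π = [0.3125, 0.2813, 0.4063]
t=2: π = [0.2422, 0.3281, 0.4297]
t=3: π = [0.2715, 0.3105, 0.4180]
t=4: π = [0.2598, 0.3179, 0.4224]
t=5: π = [0.2645, 0.3149, 0.4205]
t=6: π = [0.2626, 0.3161, 0.4213]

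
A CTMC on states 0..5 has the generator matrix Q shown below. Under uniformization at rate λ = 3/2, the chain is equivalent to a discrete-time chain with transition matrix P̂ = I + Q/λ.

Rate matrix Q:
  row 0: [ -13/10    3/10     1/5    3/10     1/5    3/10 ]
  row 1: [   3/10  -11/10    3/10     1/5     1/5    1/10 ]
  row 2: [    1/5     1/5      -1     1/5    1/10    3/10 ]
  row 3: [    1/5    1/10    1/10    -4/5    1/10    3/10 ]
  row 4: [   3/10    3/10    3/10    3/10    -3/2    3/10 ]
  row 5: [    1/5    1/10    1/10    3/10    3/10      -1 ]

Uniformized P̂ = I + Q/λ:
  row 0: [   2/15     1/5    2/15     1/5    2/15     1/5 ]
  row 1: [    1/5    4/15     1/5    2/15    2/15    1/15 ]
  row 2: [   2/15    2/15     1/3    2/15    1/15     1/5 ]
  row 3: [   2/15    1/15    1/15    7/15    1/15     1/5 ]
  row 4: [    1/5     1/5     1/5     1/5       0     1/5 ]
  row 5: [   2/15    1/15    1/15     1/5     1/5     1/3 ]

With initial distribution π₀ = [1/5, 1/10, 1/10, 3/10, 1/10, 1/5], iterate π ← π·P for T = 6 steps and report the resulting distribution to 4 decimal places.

t=0: π = [0.2000, 0.1000, 0.1000, 0.3000, 0.1000, 0.2000]
t=1: π = [0.1467, 0.1333, 0.1333, 0.2667, 0.1067, 0.2133]
t=2: π = [0.1493, 0.1360, 0.1440, 0.2533, 0.1067, 0.2107]
t=3: π = [0.1495, 0.1376, 0.1474, 0.2489, 0.1067, 0.2100]
t=4: π = [0.1496, 0.1382, 0.1485, 0.2474, 0.1067, 0.2096]
t=5: π = [0.1497, 0.1384, 0.1489, 0.2469, 0.1067, 0.2095]
t=6: π = [0.1497, 0.1384, 0.1490, 0.2467, 0.1067, 0.2095]

π = [0.1497, 0.1384, 0.1490, 0.2467, 0.1067, 0.2095]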